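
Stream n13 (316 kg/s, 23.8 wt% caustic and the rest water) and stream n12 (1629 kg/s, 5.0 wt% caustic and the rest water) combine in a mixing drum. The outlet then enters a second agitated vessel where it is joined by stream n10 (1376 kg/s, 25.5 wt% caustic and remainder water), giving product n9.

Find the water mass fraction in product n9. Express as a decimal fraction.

0.847

Overall, product flow = 3321 kg/s.
water in = 316×0.762 + 1629×0.950 + 1376×0.745 = 2813.5 kg/s.
water fraction in n9 = 0.847.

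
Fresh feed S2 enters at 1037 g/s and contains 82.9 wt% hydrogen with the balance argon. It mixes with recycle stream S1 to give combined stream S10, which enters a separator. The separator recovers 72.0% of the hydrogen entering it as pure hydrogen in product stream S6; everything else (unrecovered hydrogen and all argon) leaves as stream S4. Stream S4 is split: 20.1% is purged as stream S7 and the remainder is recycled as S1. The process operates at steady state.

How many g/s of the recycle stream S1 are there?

952.7 g/s

argon enters only via S2 and leaves only via the purge: 1037×0.171 = 0.201×(argon in S4), and the separator passes all argon, so argon in S10 = argon in S4 = 882.22 g/s.
hydrogen in S10: m_A = 1037×0.829 + (1−0.201)·(1−0.720)·m_A, so m_A = 859.67/0.7763 = 1107.4 g/s.
S4 = (1−0.720)×1107.4 + 882.22 = 1192.3 g/s.
Recycle S1 = (1−0.201)×1192.3 = 952.65 g/s.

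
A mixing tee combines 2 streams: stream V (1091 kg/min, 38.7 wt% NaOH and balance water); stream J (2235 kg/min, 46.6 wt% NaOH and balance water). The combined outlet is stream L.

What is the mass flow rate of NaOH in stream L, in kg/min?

NaOH out = NaOH in = 1091×0.387 + 2235×0.466 = 1463.7 kg/min.

1464 kg/min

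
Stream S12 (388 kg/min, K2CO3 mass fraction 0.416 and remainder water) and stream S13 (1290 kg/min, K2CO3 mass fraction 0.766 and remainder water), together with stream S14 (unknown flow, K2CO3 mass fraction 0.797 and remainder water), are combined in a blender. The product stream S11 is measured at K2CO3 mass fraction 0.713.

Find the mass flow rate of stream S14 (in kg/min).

557.9 kg/min

Let S14 be the unknown flow. Total out = 1678 + S14.
K2CO3 balance: 1149.5 + 0.797·S14 = 0.713·(1678 + S14)
(0.797 − 0.713)·S14 = 0.713×1678 − 1149.5 = 46.866
S14 = 46.866 / 0.084 = 557.93 kg/min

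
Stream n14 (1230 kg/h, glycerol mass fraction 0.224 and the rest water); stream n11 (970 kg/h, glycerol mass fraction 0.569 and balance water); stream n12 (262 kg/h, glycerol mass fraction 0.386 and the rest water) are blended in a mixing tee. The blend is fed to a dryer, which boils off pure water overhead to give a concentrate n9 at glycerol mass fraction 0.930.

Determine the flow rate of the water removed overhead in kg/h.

glycerol entering = 1230×0.224 + 970×0.569 + 262×0.386 = 928.58 kg/h.
All glycerol reports to n9, so n9 = 928.58/0.930 = 998.48 kg/h.
Total feed = 2462 kg/h; overhead = 2462 − 998.48 = 1463.5 kg/h.

1464 kg/h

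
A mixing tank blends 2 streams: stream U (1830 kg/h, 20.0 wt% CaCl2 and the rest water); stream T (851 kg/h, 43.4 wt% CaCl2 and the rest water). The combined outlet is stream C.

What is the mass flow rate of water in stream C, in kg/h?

1946 kg/h

water out = water in = 1830×0.800 + 851×0.566 = 1945.7 kg/h.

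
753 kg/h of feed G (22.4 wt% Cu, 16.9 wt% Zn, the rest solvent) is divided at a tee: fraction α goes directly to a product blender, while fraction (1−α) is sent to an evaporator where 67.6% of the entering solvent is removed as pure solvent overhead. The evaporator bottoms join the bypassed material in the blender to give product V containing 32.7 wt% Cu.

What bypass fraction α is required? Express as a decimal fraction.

0.232

All 753×0.224 = 168.67 kg/h of Cu reaches V, so V = 168.67/0.327 = 515.82 kg/h and vapour = 237.18 kg/h.
The evaporator receives (1−α)·753 of feed at 0.607 solvent and removes 0.676 of that solvent:
0.676×0.607×(1−α)×753 = 237.18
(1−α) = 237.18/308.98 = 0.7676;  α = 0.2324.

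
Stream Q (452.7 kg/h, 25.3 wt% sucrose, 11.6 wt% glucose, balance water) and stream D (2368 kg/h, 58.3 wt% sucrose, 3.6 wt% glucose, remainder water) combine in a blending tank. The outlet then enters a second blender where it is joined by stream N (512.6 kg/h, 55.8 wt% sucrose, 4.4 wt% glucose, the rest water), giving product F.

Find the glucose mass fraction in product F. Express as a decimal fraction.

0.048

Overall, product flow = 3333.3 kg/h.
glucose in = 452.7×0.116 + 2368×0.036 + 512.6×0.044 = 160.32 kg/h.
glucose fraction in F = 0.048.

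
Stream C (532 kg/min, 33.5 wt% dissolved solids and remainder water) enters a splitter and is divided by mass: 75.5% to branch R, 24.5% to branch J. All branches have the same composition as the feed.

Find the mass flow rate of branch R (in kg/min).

Branch R flow = 0.755×532 = 401.66 kg/min.

401.7 kg/min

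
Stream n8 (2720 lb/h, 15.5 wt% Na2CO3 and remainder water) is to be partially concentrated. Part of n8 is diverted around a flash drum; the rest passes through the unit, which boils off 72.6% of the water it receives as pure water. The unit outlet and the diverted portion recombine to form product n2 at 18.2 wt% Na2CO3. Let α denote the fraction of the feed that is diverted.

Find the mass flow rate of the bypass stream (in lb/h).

2062 lb/h

All 2720×0.155 = 421.6 lb/h of Na2CO3 reaches n2, so n2 = 421.6/0.182 = 2316.5 lb/h and vapour = 403.52 lb/h.
The evaporator receives (1−α)·2720 of feed at 0.845 water and removes 0.726 of that water:
0.726×0.845×(1−α)×2720 = 403.52
(1−α) = 403.52/1668.6 = 0.2418;  α = 0.7582.
Bypass flow = 0.7582×2720 = 2062.2 lb/h.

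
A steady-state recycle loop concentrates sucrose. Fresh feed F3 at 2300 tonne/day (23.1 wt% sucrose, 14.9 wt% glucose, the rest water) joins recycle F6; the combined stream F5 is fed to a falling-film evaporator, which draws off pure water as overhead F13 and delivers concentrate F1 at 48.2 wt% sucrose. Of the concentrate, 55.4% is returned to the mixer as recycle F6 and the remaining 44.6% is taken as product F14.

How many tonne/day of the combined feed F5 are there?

3669 tonne/day

Overall sucrose balance (none leaves overhead): sucrose in fresh feed = sucrose in product, i.e. 2300×0.231 = (1−0.554)·F1·0.482.
F1 = 531.3/(0.482×0.446) = 2471.5 tonne/day.
Recycle F6 = 0.554×2471.5 = 1369.2 tonne/day.
Combined feed F5 = 2300 + 1369.2 = 3669.2 tonne/day.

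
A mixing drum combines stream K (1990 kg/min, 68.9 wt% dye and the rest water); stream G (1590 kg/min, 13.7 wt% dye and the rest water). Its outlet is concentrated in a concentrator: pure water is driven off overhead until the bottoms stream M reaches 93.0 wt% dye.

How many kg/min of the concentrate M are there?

1709 kg/min

dye entering = 1990×0.689 + 1590×0.137 = 1588.9 kg/min.
All dye reports to M, so M = 1588.9/0.930 = 1708.5 kg/min.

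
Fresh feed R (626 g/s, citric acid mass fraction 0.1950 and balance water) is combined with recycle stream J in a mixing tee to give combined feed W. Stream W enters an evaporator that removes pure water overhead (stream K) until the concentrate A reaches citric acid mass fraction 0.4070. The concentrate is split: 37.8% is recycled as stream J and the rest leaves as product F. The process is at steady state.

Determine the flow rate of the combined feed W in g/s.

Overall citric acid balance (none leaves overhead): citric acid in fresh feed = citric acid in product, i.e. 626×0.195 = (1−0.378)·A·0.407.
A = 122.07/(0.407×0.622) = 482.2 g/s.
Recycle J = 0.378×482.2 = 182.27 g/s.
Combined feed W = 626 + 182.27 = 808.27 g/s.

808.3 g/s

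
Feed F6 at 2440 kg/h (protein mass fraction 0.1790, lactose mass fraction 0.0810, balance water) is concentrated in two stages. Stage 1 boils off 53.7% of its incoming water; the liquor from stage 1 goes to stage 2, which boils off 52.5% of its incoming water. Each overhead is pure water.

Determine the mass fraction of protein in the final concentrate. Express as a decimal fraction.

water in feed = 2440×0.740 = 1805.6 kg/h.
After stage 1: water left = (1−0.537)×1805.6 = 835.99; stream total = 1470.4 kg/h.
After stage 2: water left = (1−0.525)×835.99 = 397.1; final concentrate = 1031.5 kg/h.
protein fraction = 436.76/1031.5 = 0.4234.

0.4234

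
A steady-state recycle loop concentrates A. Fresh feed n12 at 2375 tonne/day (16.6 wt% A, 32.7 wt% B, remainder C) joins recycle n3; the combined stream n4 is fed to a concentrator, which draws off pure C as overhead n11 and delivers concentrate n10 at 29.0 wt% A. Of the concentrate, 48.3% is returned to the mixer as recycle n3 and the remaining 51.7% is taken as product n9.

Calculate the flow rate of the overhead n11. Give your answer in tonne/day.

1016 tonne/day

Overall A balance (none leaves overhead): A in fresh feed = A in product, i.e. 2375×0.166 = (1−0.483)·n10·0.290.
n10 = 394.25/(0.290×0.517) = 2629.6 tonne/day.
Recycle n3 = 0.483×2629.6 = 1270.1 tonne/day.
Combined feed n4 = 2375 + 1270.1 = 3645.1 tonne/day.
Overhead n11 = n4 − n10 = 3645.1 − 2629.6 = 1015.5 tonne/day.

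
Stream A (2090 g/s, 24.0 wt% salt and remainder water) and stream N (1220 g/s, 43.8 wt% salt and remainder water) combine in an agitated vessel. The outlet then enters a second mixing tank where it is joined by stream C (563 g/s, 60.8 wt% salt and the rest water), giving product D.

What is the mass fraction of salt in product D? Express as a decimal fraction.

0.3559

Overall, product flow = 3873 g/s.
salt in = 2090×0.240 + 1220×0.438 + 563×0.608 = 1378.3 g/s.
salt fraction in D = 0.3559.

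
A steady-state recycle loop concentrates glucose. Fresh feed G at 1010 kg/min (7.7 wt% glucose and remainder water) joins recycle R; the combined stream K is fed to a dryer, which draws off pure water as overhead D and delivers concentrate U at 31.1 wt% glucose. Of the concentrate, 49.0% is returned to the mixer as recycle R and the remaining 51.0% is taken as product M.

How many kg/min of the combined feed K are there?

Overall glucose balance (none leaves overhead): glucose in fresh feed = glucose in product, i.e. 1010×0.077 = (1−0.490)·U·0.311.
U = 77.77/(0.311×0.510) = 490.32 kg/min.
Recycle R = 0.490×490.32 = 240.26 kg/min.
Combined feed K = 1010 + 240.26 = 1250.3 kg/min.

1250 kg/min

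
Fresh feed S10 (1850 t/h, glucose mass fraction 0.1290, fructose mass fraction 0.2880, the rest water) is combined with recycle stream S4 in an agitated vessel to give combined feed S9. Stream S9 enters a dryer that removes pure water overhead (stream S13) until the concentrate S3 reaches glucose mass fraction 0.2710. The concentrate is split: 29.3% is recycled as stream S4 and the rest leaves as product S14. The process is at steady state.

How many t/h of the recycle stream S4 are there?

Overall glucose balance (none leaves overhead): glucose in fresh feed = glucose in product, i.e. 1850×0.129 = (1−0.293)·S3·0.271.
S3 = 238.65/(0.271×0.707) = 1245.6 t/h.
Recycle S4 = 0.293×1245.6 = 364.96 t/h.

365 t/h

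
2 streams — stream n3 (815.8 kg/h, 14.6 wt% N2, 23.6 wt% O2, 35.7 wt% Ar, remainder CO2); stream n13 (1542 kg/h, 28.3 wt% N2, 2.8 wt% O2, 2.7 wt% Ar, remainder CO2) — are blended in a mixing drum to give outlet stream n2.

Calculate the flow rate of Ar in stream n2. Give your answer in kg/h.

Ar out = Ar in = 815.8×0.357 + 1542×0.027 = 332.87 kg/h.

332.9 kg/h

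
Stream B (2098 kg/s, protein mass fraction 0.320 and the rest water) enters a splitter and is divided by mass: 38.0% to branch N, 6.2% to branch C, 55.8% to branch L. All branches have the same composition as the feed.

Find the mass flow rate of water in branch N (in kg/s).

542.1 kg/s

Branch N total = 0.380×2098 = 797.24 kg/s.
water in N = 0.680×797.24 = 542.12 kg/s.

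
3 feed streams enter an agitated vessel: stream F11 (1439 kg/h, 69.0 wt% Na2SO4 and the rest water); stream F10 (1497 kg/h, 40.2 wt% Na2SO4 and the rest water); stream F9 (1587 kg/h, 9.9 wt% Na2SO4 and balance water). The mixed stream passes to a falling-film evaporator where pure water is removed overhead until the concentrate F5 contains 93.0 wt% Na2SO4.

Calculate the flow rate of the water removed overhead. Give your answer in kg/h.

Na2SO4 entering = 1439×0.690 + 1497×0.402 + 1587×0.099 = 1751.8 kg/h.
All Na2SO4 reports to F5, so F5 = 1751.8/0.930 = 1883.7 kg/h.
Total feed = 4523 kg/h; overhead = 4523 − 1883.7 = 2639.3 kg/h.

2639 kg/h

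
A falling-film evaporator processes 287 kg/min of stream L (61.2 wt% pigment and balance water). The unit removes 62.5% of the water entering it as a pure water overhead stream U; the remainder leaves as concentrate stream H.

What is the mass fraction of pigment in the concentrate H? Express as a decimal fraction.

pigment is not removed: 287×0.612 = 175.64 kg/min of pigment enters H.
water entering = 287×0.388 = 111.36 kg/min; overhead removed = 0.625×111.36 = 69.598 kg/min.
Concentrate = 287 − 69.598 = 217.4 kg/min.
Mass fraction = 175.64/217.4 = 0.808.

0.808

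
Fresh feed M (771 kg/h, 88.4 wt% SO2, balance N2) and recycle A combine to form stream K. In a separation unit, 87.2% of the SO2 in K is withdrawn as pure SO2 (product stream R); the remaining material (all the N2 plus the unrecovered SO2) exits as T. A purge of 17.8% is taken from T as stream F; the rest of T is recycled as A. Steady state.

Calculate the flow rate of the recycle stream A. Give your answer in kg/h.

493.2 kg/h

N2 enters only via M and leaves only via the purge: 771×0.116 = 0.178×(N2 in T), and the separation unit passes all N2, so N2 in K = N2 in T = 502.45 kg/h.
SO2 in K: m_A = 771×0.884 + (1−0.178)·(1−0.872)·m_A, so m_A = 681.56/0.8948 = 761.71 kg/h.
T = (1−0.872)×761.71 + 502.45 = 599.95 kg/h.
Recycle A = (1−0.178)×599.95 = 493.16 kg/h.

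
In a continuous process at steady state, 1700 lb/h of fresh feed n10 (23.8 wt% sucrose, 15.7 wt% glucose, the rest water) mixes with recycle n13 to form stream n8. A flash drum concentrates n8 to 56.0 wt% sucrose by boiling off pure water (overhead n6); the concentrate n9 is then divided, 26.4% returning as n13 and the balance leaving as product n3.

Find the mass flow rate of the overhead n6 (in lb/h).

977.5 lb/h

Overall sucrose balance (none leaves overhead): sucrose in fresh feed = sucrose in product, i.e. 1700×0.238 = (1−0.264)·n9·0.560.
n9 = 404.6/(0.560×0.736) = 981.66 lb/h.
Recycle n13 = 0.264×981.66 = 259.16 lb/h.
Combined feed n8 = 1700 + 259.16 = 1959.2 lb/h.
Overhead n6 = n8 − n9 = 1959.2 − 981.66 = 977.5 lb/h.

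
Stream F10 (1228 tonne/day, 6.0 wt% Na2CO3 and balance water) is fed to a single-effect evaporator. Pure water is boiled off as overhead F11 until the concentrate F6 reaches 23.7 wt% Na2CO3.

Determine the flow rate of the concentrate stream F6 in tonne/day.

310.9 tonne/day

Na2CO3 is conserved: 1228×0.060 = 73.68 tonne/day all reports to the concentrate.
Concentrate = 73.68/(target fraction) = 310.89 tonne/day.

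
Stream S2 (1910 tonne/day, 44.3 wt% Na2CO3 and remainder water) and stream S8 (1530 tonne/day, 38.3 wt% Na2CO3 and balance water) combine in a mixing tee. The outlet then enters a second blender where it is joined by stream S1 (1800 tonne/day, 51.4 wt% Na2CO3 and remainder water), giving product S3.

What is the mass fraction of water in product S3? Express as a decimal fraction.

0.550

Overall, product flow = 5240 tonne/day.
water in = 1910×0.557 + 1530×0.617 + 1800×0.486 = 2882.7 tonne/day.
water fraction in S3 = 0.550.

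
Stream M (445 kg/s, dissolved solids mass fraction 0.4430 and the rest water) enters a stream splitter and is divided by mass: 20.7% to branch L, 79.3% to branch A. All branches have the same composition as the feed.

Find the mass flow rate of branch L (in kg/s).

92.11 kg/s

Branch L flow = 0.207×445 = 92.115 kg/s.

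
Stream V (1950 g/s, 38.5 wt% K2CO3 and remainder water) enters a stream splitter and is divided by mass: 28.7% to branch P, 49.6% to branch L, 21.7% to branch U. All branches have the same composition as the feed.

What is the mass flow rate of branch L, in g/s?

Branch L flow = 0.496×1950 = 967.2 g/s.

967.2 g/s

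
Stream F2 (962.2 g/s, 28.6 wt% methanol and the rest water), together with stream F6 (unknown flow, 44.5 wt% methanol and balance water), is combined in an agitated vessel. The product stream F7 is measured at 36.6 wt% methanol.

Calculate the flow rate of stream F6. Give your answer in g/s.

Let F6 be the unknown flow. Total out = 962.2 + F6.
methanol balance: 275.19 + 0.445·F6 = 0.366·(962.2 + F6)
(0.445 − 0.366)·F6 = 0.366×962.2 − 275.19 = 76.976
F6 = 76.976 / 0.079 = 974.38 g/s

974.4 g/s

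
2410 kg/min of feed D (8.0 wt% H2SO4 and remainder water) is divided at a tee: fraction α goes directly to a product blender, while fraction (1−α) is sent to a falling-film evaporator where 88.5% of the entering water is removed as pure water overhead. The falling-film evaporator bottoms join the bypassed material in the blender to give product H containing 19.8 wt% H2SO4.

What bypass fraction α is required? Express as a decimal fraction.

All 2410×0.080 = 192.8 kg/min of H2SO4 reaches H, so H = 192.8/0.198 = 973.74 kg/min and vapour = 1436.3 kg/min.
The evaporator receives (1−α)·2410 of feed at 0.920 water and removes 0.885 of that water:
0.885×0.920×(1−α)×2410 = 1436.3
(1−α) = 1436.3/1962.2 = 0.7320;  α = 0.2680.

0.268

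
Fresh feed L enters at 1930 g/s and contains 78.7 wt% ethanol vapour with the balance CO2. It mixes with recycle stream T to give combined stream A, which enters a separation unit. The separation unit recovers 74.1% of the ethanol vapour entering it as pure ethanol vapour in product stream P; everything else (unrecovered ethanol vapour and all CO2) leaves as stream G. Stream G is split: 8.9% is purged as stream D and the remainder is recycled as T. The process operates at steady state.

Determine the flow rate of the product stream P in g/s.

ethanol vapour in A: m_A = 1930×0.787 + (1−0.089)·(1−0.741)·m_A, so m_A = 1518.9/0.7641 = 1988 g/s.
Product P = 0.741×1988 = 1473.1 g/s.

1473 g/s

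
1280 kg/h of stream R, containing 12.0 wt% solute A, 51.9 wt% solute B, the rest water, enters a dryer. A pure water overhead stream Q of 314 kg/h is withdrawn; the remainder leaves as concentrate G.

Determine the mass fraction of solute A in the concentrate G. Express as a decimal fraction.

0.159

solute A is not removed: 1280×0.120 = 153.6 kg/h of solute A enters G.
Concentrate = 1280 − 314 = 966 kg/h.
Mass fraction = 153.6/966 = 0.159.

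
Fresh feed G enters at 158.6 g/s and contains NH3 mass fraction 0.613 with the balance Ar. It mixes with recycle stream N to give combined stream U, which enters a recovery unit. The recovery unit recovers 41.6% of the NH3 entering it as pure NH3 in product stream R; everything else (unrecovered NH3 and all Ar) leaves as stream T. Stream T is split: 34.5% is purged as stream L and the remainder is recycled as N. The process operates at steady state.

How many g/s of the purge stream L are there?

Ar enters only via G and leaves only via the purge: 158.6×0.387 = 0.345×(Ar in T), and the recovery unit passes all Ar, so Ar in U = Ar in T = 177.91 g/s.
NH3 in U: m_A = 158.6×0.613 + (1−0.345)·(1−0.416)·m_A, so m_A = 97.222/0.6175 = 157.45 g/s.
T = (1−0.416)×157.45 + 177.91 = 269.86 g/s.
Purge L = 0.345×269.86 = 93.101 g/s.

93.1 g/s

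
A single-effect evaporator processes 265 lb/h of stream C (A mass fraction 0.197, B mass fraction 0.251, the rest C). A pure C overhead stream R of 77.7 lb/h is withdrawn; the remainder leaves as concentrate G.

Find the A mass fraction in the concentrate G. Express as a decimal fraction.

0.279

A is not removed: 265×0.197 = 52.205 lb/h of A enters G.
Concentrate = 265 − 77.7 = 187.3 lb/h.
Mass fraction = 52.205/187.3 = 0.279.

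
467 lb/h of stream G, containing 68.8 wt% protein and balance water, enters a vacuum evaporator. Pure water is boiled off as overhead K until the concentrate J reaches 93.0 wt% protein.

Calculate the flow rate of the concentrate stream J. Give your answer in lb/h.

protein is conserved: 467×0.688 = 321.3 lb/h all reports to the concentrate.
Concentrate = 321.3/(target fraction) = 345.48 lb/h.

345.5 lb/h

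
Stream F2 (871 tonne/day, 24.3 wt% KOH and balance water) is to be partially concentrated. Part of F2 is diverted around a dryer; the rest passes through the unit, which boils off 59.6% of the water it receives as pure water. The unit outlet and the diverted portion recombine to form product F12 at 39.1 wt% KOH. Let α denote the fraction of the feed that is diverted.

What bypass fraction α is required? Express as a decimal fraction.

0.161

All 871×0.243 = 211.65 tonne/day of KOH reaches F12, so F12 = 211.65/0.391 = 541.31 tonne/day and vapour = 329.69 tonne/day.
The evaporator receives (1−α)·871 of feed at 0.757 water and removes 0.596 of that water:
0.596×0.757×(1−α)×871 = 329.69
(1−α) = 329.69/392.97 = 0.8390;  α = 0.1610.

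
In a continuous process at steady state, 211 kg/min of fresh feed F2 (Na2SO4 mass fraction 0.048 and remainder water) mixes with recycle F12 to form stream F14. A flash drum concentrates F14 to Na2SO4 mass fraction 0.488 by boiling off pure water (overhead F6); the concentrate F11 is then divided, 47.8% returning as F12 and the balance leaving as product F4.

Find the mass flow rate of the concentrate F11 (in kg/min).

39.76 kg/min

Overall Na2SO4 balance (none leaves overhead): Na2SO4 in fresh feed = Na2SO4 in product, i.e. 211×0.048 = (1−0.478)·F11·0.488.
F11 = 10.128/(0.488×0.522) = 39.759 kg/min.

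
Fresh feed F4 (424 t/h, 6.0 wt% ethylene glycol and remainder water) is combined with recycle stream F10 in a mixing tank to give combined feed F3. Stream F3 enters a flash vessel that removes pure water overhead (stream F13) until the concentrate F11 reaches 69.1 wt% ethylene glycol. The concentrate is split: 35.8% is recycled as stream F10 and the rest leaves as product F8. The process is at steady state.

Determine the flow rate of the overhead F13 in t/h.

Overall ethylene glycol balance (none leaves overhead): ethylene glycol in fresh feed = ethylene glycol in product, i.e. 424×0.060 = (1−0.358)·F11·0.691.
F11 = 25.44/(0.691×0.642) = 57.346 t/h.
Recycle F10 = 0.358×57.346 = 20.53 t/h.
Combined feed F3 = 424 + 20.53 = 444.53 t/h.
Overhead F13 = F3 − F11 = 444.53 − 57.346 = 387.18 t/h.

387.2 t/h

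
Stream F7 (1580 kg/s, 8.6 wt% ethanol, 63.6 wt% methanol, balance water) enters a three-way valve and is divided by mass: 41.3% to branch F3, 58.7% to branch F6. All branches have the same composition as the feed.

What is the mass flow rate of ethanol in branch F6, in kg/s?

79.76 kg/s

Branch F6 total = 0.587×1580 = 927.46 kg/s.
ethanol in F6 = 0.086×927.46 = 79.762 kg/s.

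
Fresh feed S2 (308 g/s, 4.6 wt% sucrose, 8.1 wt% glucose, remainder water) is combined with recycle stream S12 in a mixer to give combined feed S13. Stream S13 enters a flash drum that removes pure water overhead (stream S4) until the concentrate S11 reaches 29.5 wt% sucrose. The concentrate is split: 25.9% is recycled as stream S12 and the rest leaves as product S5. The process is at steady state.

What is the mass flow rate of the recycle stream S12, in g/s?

Overall sucrose balance (none leaves overhead): sucrose in fresh feed = sucrose in product, i.e. 308×0.046 = (1−0.259)·S11·0.295.
S11 = 14.168/(0.295×0.741) = 64.814 g/s.
Recycle S12 = 0.259×64.814 = 16.787 g/s.

16.79 g/s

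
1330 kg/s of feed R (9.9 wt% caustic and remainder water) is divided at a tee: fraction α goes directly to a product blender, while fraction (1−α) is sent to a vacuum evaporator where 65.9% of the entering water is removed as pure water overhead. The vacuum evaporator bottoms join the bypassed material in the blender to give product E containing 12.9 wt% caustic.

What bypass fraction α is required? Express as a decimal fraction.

0.608

All 1330×0.099 = 131.67 kg/s of caustic reaches E, so E = 131.67/0.129 = 1020.7 kg/s and vapour = 309.3 kg/s.
The evaporator receives (1−α)·1330 of feed at 0.901 water and removes 0.659 of that water:
0.659×0.901×(1−α)×1330 = 309.3
(1−α) = 309.3/789.7 = 0.3917;  α = 0.6083.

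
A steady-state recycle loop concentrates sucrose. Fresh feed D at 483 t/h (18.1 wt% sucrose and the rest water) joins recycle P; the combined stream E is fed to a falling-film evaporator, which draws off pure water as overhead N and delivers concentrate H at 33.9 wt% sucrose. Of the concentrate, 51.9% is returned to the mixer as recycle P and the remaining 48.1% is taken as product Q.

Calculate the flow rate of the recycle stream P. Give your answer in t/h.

Overall sucrose balance (none leaves overhead): sucrose in fresh feed = sucrose in product, i.e. 483×0.181 = (1−0.519)·H·0.339.
H = 87.423/(0.339×0.481) = 536.14 t/h.
Recycle P = 0.519×536.14 = 278.26 t/h.

278.3 t/h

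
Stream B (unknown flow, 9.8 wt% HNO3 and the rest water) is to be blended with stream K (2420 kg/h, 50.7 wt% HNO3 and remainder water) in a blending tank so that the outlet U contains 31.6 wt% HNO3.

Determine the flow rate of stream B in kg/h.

2120 kg/h

Let B be the unknown flow. Total out = 2420 + B.
HNO3 balance: 1226.9 + 0.098·B = 0.316·(2420 + B)
(0.098 − 0.316)·B = 0.316×2420 − 1226.9 = -462.22
B = -462.22 / -0.218 = 2120.3 kg/h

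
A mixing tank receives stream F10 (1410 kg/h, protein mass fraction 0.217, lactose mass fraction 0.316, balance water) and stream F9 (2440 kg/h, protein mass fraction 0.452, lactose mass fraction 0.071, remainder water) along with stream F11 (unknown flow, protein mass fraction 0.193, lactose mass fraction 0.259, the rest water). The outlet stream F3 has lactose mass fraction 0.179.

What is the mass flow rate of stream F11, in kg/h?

879.4 kg/h

Let F11 be the unknown flow. Total out = 3850 + F11.
lactose balance: 618.8 + 0.259·F11 = 0.179·(3850 + F11)
(0.259 − 0.179)·F11 = 0.179×3850 − 618.8 = 70.35
F11 = 70.35 / 0.080 = 879.38 kg/h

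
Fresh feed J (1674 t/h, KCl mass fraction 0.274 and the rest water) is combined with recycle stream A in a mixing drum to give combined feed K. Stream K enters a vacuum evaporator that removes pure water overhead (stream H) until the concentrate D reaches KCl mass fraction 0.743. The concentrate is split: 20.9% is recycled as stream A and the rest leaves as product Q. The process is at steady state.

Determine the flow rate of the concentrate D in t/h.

Overall KCl balance (none leaves overhead): KCl in fresh feed = KCl in product, i.e. 1674×0.274 = (1−0.209)·D·0.743.
D = 458.68/(0.743×0.791) = 780.44 t/h.

780.4 t/h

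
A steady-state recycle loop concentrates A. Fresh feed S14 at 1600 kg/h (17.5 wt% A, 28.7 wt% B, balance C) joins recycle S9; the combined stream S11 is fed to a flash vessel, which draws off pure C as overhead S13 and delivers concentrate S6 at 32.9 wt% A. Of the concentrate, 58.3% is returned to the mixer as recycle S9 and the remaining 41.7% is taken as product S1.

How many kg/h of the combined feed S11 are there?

2790 kg/h

Overall A balance (none leaves overhead): A in fresh feed = A in product, i.e. 1600×0.175 = (1−0.583)·S6·0.329.
S6 = 280/(0.329×0.417) = 2040.9 kg/h.
Recycle S9 = 0.583×2040.9 = 1189.9 kg/h.
Combined feed S11 = 1600 + 1189.9 = 2789.9 kg/h.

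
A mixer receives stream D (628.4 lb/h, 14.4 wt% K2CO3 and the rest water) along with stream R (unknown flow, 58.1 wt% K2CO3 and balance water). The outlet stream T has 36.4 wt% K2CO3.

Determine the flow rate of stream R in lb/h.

Let R be the unknown flow. Total out = 628.4 + R.
K2CO3 balance: 90.49 + 0.581·R = 0.364·(628.4 + R)
(0.581 − 0.364)·R = 0.364×628.4 − 90.49 = 138.25
R = 138.25 / 0.217 = 637.09 lb/h

637.1 lb/h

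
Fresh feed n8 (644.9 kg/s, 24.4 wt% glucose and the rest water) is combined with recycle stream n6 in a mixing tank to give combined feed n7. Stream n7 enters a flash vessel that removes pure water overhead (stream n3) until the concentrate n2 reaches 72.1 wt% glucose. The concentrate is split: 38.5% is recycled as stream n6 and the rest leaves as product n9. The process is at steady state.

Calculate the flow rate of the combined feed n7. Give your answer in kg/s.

Overall glucose balance (none leaves overhead): glucose in fresh feed = glucose in product, i.e. 644.9×0.244 = (1−0.385)·n2·0.721.
n2 = 157.36/(0.721×0.615) = 354.87 kg/s.
Recycle n6 = 0.385×354.87 = 136.63 kg/s.
Combined feed n7 = 644.9 + 136.63 = 781.53 kg/s.

781.5 kg/s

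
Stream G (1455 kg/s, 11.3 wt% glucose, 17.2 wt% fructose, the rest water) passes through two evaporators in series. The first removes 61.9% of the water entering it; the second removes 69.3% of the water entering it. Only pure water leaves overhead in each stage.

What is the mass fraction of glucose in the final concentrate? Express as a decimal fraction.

water in feed = 1455×0.715 = 1040.3 kg/s.
After stage 1: water left = (1−0.619)×1040.3 = 396.36; stream total = 811.04 kg/s.
After stage 2: water left = (1−0.693)×396.36 = 121.68; final concentrate = 536.36 kg/s.
glucose fraction = 164.41/536.36 = 0.307.

0.307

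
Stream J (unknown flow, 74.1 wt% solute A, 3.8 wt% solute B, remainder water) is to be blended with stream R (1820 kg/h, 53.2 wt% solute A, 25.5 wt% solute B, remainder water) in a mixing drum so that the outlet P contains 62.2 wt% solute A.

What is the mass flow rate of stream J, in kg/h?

1376 kg/h

Let J be the unknown flow. Total out = 1820 + J.
solute A balance: 968.24 + 0.741·J = 0.622·(1820 + J)
(0.741 − 0.622)·J = 0.622×1820 − 968.24 = 163.8
J = 163.8 / 0.119 = 1376.5 kg/h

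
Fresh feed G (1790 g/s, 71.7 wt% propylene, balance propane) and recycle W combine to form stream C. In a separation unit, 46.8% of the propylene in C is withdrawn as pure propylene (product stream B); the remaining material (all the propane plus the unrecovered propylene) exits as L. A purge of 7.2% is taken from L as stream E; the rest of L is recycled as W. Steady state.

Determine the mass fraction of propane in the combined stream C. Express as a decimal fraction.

0.735

propane enters only via G and leaves only via the purge: 1790×0.283 = 0.072×(propane in L), and the separation unit passes all propane, so propane in C = propane in L = 7035.7 g/s.
propylene in C: m_A = 1790×0.717 + (1−0.072)·(1−0.468)·m_A, so m_A = 1283.4/0.5063 = 2534.9 g/s.
C = 2534.9 + 7035.7 = 9570.6 g/s.
propane fraction in C = 7035.7/9570.6 = 0.735.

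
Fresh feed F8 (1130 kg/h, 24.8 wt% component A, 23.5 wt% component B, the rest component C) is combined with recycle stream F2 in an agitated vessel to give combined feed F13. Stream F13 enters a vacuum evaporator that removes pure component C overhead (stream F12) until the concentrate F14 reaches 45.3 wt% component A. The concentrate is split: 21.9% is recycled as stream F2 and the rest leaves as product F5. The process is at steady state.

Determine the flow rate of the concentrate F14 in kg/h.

792.1 kg/h

Overall component A balance (none leaves overhead): component A in fresh feed = component A in product, i.e. 1130×0.248 = (1−0.219)·F14·0.453.
F14 = 280.24/(0.453×0.781) = 792.1 kg/h.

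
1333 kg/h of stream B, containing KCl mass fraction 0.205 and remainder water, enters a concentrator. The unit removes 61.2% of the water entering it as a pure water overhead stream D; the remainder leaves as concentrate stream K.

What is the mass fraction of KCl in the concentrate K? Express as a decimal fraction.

0.399

KCl is not removed: 1333×0.205 = 273.26 kg/h of KCl enters K.
water entering = 1333×0.795 = 1059.7 kg/h; overhead removed = 0.612×1059.7 = 648.56 kg/h.
Concentrate = 1333 − 648.56 = 684.44 kg/h.
Mass fraction = 273.26/684.44 = 0.399.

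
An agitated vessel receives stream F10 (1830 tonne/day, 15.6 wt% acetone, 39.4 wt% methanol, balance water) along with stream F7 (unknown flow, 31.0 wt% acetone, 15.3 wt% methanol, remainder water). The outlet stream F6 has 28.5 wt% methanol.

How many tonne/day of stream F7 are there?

1511 tonne/day

Let F7 be the unknown flow. Total out = 1830 + F7.
methanol balance: 721.02 + 0.153·F7 = 0.285·(1830 + F7)
(0.153 − 0.285)·F7 = 0.285×1830 − 721.02 = -199.47
F7 = -199.47 / -0.132 = 1511.1 tonne/day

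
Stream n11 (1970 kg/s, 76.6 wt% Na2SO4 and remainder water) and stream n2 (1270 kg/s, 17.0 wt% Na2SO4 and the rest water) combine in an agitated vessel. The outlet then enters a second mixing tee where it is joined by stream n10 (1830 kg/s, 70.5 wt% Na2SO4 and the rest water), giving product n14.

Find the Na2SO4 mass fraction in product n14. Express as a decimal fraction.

0.595

Overall, product flow = 5070 kg/s.
Na2SO4 in = 1970×0.766 + 1270×0.170 + 1830×0.705 = 3015.1 kg/s.
Na2SO4 fraction in n14 = 0.595.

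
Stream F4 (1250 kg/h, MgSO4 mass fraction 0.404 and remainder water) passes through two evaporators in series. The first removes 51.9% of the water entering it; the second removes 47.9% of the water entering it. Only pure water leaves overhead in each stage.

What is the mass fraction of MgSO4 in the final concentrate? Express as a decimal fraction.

water in feed = 1250×0.596 = 745 kg/h.
After stage 1: water left = (1−0.519)×745 = 358.34; stream total = 863.35 kg/h.
After stage 2: water left = (1−0.479)×358.34 = 186.7; final concentrate = 691.7 kg/h.
MgSO4 fraction = 505/691.7 = 0.730.

0.730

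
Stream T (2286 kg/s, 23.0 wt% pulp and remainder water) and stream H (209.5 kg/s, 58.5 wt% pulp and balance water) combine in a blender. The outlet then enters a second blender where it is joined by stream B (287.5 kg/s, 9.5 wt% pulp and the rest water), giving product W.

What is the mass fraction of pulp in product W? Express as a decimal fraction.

Overall, product flow = 2783 kg/s.
pulp in = 2286×0.230 + 209.5×0.585 + 287.5×0.095 = 675.65 kg/s.
pulp fraction in W = 0.2428.

0.2428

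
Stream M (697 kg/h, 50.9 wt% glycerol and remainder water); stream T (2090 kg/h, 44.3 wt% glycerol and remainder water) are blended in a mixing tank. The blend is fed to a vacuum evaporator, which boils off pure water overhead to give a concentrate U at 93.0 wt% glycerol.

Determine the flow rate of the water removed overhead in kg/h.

glycerol entering = 697×0.509 + 2090×0.443 = 1280.6 kg/h.
All glycerol reports to U, so U = 1280.6/0.930 = 1377 kg/h.
Total feed = 2787 kg/h; overhead = 2787 − 1377 = 1410 kg/h.

1410 kg/h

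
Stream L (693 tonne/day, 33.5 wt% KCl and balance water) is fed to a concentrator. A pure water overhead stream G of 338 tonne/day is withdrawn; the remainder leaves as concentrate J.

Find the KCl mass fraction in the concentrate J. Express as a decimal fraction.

0.654

KCl is not removed: 693×0.335 = 232.16 tonne/day of KCl enters J.
Concentrate = 693 − 338 = 355 tonne/day.
Mass fraction = 232.16/355 = 0.654.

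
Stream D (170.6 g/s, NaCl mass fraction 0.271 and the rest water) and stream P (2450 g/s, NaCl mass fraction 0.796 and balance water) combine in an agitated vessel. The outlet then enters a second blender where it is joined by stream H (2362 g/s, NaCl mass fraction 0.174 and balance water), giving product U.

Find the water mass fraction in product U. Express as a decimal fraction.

Overall, product flow = 4982.6 g/s.
water in = 170.6×0.729 + 2450×0.204 + 2362×0.826 = 2575.2 g/s.
water fraction in U = 0.517.

0.517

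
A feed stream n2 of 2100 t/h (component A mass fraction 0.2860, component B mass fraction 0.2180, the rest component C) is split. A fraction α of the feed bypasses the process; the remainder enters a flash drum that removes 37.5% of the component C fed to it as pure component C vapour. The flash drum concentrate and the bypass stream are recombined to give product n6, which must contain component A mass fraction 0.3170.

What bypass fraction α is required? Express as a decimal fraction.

All 2100×0.286 = 600.6 t/h of component A reaches n6, so n6 = 600.6/0.317 = 1894.6 t/h and vapour = 205.36 t/h.
The evaporator receives (1−α)·2100 of feed at 0.496 component C and removes 0.375 of that component C:
0.375×0.496×(1−α)×2100 = 205.36
(1−α) = 205.36/390.6 = 0.5258;  α = 0.4742.

0.474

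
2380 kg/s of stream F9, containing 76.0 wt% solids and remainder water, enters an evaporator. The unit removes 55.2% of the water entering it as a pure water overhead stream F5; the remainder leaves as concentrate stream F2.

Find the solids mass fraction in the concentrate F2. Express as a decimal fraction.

solids is not removed: 2380×0.760 = 1808.8 kg/s of solids enters F2.
water entering = 2380×0.240 = 571.2 kg/s; overhead removed = 0.552×571.2 = 315.3 kg/s.
Concentrate = 2380 − 315.3 = 2064.7 kg/s.
Mass fraction = 1808.8/2064.7 = 0.876.

0.876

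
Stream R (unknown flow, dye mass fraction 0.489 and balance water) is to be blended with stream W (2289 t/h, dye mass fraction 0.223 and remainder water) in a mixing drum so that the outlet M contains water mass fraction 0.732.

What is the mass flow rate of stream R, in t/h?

Let R be the unknown flow. Total out = 2289 + R.
water balance: 1778.6 + 0.511·R = 0.732·(2289 + R)
(0.511 − 0.732)·R = 0.732×2289 − 1778.6 = -103.01
R = -103.01 / -0.221 = 466.09 t/h

466.1 t/h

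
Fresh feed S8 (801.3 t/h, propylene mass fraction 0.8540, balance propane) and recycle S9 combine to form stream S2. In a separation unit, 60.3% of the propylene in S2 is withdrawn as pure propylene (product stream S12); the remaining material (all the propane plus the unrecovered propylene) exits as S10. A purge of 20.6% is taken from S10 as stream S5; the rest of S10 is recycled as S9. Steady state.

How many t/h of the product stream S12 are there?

propylene in S2: m_A = 801.3×0.854 + (1−0.206)·(1−0.603)·m_A, so m_A = 684.31/0.6848 = 999.31 t/h.
Product S12 = 0.603×999.31 = 602.58 t/h.

602.6 t/h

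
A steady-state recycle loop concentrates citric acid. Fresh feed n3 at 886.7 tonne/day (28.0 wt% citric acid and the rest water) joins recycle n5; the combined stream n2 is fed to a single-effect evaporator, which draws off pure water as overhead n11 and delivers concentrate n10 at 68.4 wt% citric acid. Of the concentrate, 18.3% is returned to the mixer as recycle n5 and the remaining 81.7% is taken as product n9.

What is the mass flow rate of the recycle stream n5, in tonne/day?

Overall citric acid balance (none leaves overhead): citric acid in fresh feed = citric acid in product, i.e. 886.7×0.280 = (1−0.183)·n10·0.684.
n10 = 248.28/(0.684×0.817) = 444.28 tonne/day.
Recycle n5 = 0.183×444.28 = 81.303 tonne/day.

81.3 tonne/day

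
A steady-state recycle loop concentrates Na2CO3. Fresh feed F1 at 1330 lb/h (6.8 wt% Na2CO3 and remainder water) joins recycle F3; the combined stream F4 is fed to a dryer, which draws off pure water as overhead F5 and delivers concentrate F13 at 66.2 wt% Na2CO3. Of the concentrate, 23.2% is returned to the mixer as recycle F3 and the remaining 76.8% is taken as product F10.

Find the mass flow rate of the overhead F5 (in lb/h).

1193 lb/h

Overall Na2CO3 balance (none leaves overhead): Na2CO3 in fresh feed = Na2CO3 in product, i.e. 1330×0.068 = (1−0.232)·F13·0.662.
F13 = 90.44/(0.662×0.768) = 177.89 lb/h.
Recycle F3 = 0.232×177.89 = 41.27 lb/h.
Combined feed F4 = 1330 + 41.27 = 1371.3 lb/h.
Overhead F5 = F4 − F13 = 1371.3 − 177.89 = 1193.4 lb/h.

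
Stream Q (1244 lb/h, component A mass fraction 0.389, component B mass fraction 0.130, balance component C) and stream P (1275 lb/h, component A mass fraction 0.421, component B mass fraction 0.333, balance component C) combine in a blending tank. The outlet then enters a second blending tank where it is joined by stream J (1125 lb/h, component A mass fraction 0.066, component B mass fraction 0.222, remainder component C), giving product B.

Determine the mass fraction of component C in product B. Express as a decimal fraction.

Overall, product flow = 3644 lb/h.
component C in = 1244×0.481 + 1275×0.246 + 1125×0.712 = 1713 lb/h.
component C fraction in B = 0.470.

0.470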